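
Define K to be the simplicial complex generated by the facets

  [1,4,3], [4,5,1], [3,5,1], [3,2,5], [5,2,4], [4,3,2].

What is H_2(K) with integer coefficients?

Order the vertices as 1 < 2 < 3 < 4 < 5. Listing each simplex with vertices in this order, K has dimension 2 with simplices:

  0-simplices (5): [1], [2], [3], [4], [5]
  1-simplices (9): [1,3], [1,4], [1,5], [2,3], [2,4], [2,5], [3,4], [3,5], [4,5]
  2-simplices (6): [1,3,4], [1,3,5], [1,4,5], [2,3,4], [2,3,5], [2,4,5]

Hence C_0 ≅ Z^5, C_1 ≅ Z^9, C_2 ≅ Z^6.

Boundary ∂_1: C_1 → C_0 is given by ∂[p,q] = [q] − [p].
As a 5×9 matrix over Z this has rank 4, with invariant factors (1,1,1,1).

The boundary map ∂_2: C_2 → C_1 maps a triangle to the signed sum of its edges. For instance
  ∂[1,3,5] = [3,5] − [1,5] + [1,3],
  ∂[1,3,4] = [3,4] − [1,4] + [1,3].
The resulting 9×6 matrix has rank 5, and its Smith normal form has invariant factors (1,1,1,1,1).

From H_k ≅ ker(∂_k) / im(∂_{k+1}) we obtain:

  H_2: rank ker ∂_2 − rank ∂_3 = (6 − 5) − 0 = 1, and there is no ∂_3, so H_2 ≅ Z.

H_2 ≅ Z.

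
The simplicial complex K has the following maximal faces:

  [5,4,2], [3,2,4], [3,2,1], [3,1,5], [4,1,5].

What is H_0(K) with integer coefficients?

H_0 = Z.

Take the total order 1 < 2 < 3 < 4 < 5 on the vertex set. Then K (dimension 2) consists of the simplices:

  0-simplices (5): [1], [2], [3], [4], [5]
  1-simplices (10): [1,2], [1,3], [1,4], [1,5], [2,3], [2,4], [2,5], [3,4], [3,5], [4,5]
  2-simplices (5): [1,2,3], [1,3,5], [1,4,5], [2,3,4], [2,4,5]

giving chain groups C_0 ≅ Z^5, C_1 ≅ Z^10, C_2 ≅ Z^5.

Boundary ∂_1: C_1 → C_0 maps an edge to its endpoints' difference, ∂[p,q] = q − p. For instance
  ∂[2,3] = [3] − [2].
This gives a 5×10 integer matrix of rank 4; reducing to Smith normal form yields diagonal entries (1,1,1,1).

The boundary map ∂_2: C_2 → C_1 acts by ∂[p,q,r] = [q,r] − [p,r] + [p,q]. For instance
  ∂[1,3,5] = [3,5] − [1,5] + [1,3],
  ∂[1,4,5] = [4,5] − [1,5] + [1,4].
The resulting 10×5 matrix has rank 5, and its Smith normal form has invariant factors (1,1,1,1,1).

Computing H_k = (kernel of ∂_k) / (image of ∂_{k+1}):

  H_0: rank C_0 − rank ∂_1 = 5 − 4 = 1, and the invariant factors of ∂_1 are all 1, so H_0 = Z.

(K is a triangulation of the Möbius band.)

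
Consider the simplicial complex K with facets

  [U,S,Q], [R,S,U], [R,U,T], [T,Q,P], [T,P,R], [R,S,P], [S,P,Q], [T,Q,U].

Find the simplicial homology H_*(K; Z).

Take the total order P < Q < R < S < T < U on the vertex set. Then K (dimension 2) consists of the simplices:

  0-simplices (6): P, Q, R, S, T, U
  1-simplices (12): PQ, PR, PS, PT, QS, QT, QU, RS, RT, RU, SU, TU
  2-simplices (8): PQS, PQT, PRS, PRT, QSU, QTU, RSU, RTU

so the chain groups are C_0 ≅ Z^6, C_1 ≅ Z^12, C_2 ≅ Z^8.

Boundary ∂_1: C_1 → C_0 is given by ∂[p,q] = [q] − [p].
This gives a 6×12 integer matrix of rank 5; reducing to Smith normal form yields diagonal entries (1,1,1,1,1).

The boundary map ∂_2: C_2 → C_1 sends each 2-simplex [p,q,r] to [q,r] − [p,r] + [p,q]. For instance
  ∂PQT = QT − PT + PQ,
  ∂PQS = QS − PS + PQ.
The resulting 12×8 matrix has rank 7, and its Smith normal form has invariant factors (1,1,1,1,1,1,1).

Computing H_k = (kernel of ∂_k) / (image of ∂_{k+1}):

  H_0: rank C_0 − rank ∂_1 = 6 − 5 = 1, and the invariant factors of ∂_1 are all 1, so H_0 ≅ Z.
  H_1: rank ker ∂_1 − rank ∂_2 = (12 − 5) − 7 = 0, and the invariant factors of ∂_2 are all 1, so H_1 ≅ 0.
  H_2: rank ker ∂_2 − rank ∂_3 = (8 − 7) − 0 = 1, and there is no ∂_3, so H_2 ≅ Z.

As a check, the Euler characteristic is 6 − 12 + 8 = 2, which agrees with 1 − 0 + 1 = 2.

H_0 ≅ Z,  H_1 = 0,  H_2 ≅ Z.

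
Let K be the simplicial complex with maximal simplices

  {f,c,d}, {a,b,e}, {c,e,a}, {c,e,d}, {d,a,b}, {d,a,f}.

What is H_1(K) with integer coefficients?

H_1 = Z.

Take the total order a < b < c < d < e < f on the vertex set. Then K (dimension 2) consists of the simplices:

  0-simplices (6): a, b, c, d, e, f
  1-simplices (12): ab, ac, ad, ae, af, bd, be, cd, ce, cf, de, df
  2-simplices (6): abd, abe, ace, adf, cde, cdf

so the chain groups are C_0 ≅ Z^6, C_1 ≅ Z^12, C_2 ≅ Z^6.

Boundary ∂_1: C_1 → C_0 sends each edge [p,q] (with p < q) to q − p. For instance
  ∂af = f − a.
The 6×12 boundary matrix has rank 5 and Smith normal form diag(1,1,1,1,1).

∂_2: C_2 → C_1 sends each 2-simplex [p,q,r] to [q,r] − [p,r] + [p,q]. For instance
  ∂ace = ce − ae + ac,
  ∂adf = df − af + ad.
The 12×6 boundary matrix has rank 6 and Smith normal form diag(1,1,1,1,1,1).

Reading off H_k = ker ∂_k / im ∂_{k+1}:

  H_1: rank ker ∂_1 − rank ∂_2 = (12 − 5) − 6 = 1, and the invariant factors of ∂_2 are all 1, so H_1 = Z.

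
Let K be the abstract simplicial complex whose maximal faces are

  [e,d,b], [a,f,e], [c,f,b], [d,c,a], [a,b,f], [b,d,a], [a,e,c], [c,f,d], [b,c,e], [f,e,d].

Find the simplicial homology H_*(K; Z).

Order the vertices as a < b < c < d < e < f. Listing each simplex with vertices in this order, K has dimension 2 with simplices:

  0-simplices (6): a, b, c, d, e, f
  1-simplices (15): ab, ac, ad, ae, af, bc, bd, be, bf, cd, ce, cf, de, df, ef
  2-simplices (10): abd, abf, acd, ace, aef, bce, bcf, bde, cdf, def

Hence C_0 ≅ Z^6, C_1 ≅ Z^15, C_2 ≅ Z^10.

The boundary map ∂_1: C_1 → C_0 sends each edge [p,q] (with p < q) to q − p. For instance
  ∂bd = d − b.
The resulting 6×15 matrix has rank 5, and its Smith normal form has invariant factors (1,1,1,1,1).

The boundary map ∂_2: C_2 → C_1 acts by ∂[p,q,r] = [q,r] − [p,r] + [p,q]. For instance
  ∂abf = bf − af + ab,
  ∂acd = cd − ad + ac.
This gives a 15×10 integer matrix of rank 10; reducing to Smith normal form yields diagonal entries (1,1,1,1,1,1,1,1,1,2).

Computing H_k = (kernel of ∂_k) / (image of ∂_{k+1}):

  H_0: rank C_0 − rank ∂_1 = 6 − 5 = 1, and the invariant factors of ∂_1 are all 1, so H_0 ≅ Z.
  H_1: rank ker ∂_1 − rank ∂_2 = (15 − 5) − 10 = 0, and ∂_2 has invariant factor 2 > 1, so H_1 ≅ Z/2.
  H_2: rank ker ∂_2 − rank ∂_3 = (10 − 10) − 0 = 0, and there is no ∂_3, so H_2 ≅ 0.

H_0 = Z,  H_1 = Z/2,  H_2 = 0.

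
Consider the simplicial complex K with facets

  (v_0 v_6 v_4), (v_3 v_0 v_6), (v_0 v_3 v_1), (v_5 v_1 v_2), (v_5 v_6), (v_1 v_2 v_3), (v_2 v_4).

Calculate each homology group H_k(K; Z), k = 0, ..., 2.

K has 7 vertices, 13 edges, 5 triangles.
rank ∂_0 = 0, rank ∂_1 = 6 ⇒ b_0 = 7 − 0 − 6 = 1; all invariant factors of ∂_1 are 1 so no torsion. So H_0 ≅ Z.
rank ∂_1 = 6, rank ∂_2 = 5 ⇒ b_1 = 13 − 6 − 5 = 2; all invariant factors of ∂_2 are 1 so no torsion. So H_1 ≅ Z^2.
rank ∂_2 = 5, rank ∂_3 = 0 ⇒ b_2 = 5 − 5 − 0 = 0. So H_2 ≅ 0.

H_0 = Z,  H_1 = Z^2,  H_2 = 0.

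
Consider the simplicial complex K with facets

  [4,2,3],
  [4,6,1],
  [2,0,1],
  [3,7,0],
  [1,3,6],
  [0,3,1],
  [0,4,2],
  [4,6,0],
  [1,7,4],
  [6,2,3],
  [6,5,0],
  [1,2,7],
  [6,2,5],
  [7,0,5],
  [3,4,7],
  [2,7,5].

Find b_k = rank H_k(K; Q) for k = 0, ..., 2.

We work with the vertex ordering 0 < 1 < 2 < 3 < 4 < 5 < 6 < 7. The simplices of K, each written with vertices in increasing order, are:

  0-simplices (8): [0], [1], [2], [3], [4], [5], [6], [7]
  1-simplices (24): (24 of them)
  2-simplices (16): [0,1,2], [0,1,3], [0,2,4], [0,3,7], [0,4,6], [0,5,6], [0,5,7], [1,2,7], [1,3,6], [1,4,6], [1,4,7], [2,3,4], [2,3,6], [2,5,6], [2,5,7], [3,4,7]

Hence C_0 ≅ Z^8, C_1 ≅ Z^24, C_2 ≅ Z^16.

∂_1: C_1 → C_0 sends each edge [p,q] (with p < q) to q − p.
The 8×24 boundary matrix has rank 7 and Smith normal form diag(1,1,1,1,1,1,1).

Boundary ∂_2: C_2 → C_1 sends each 2-simplex [p,q,r] to [q,r] − [p,r] + [p,q]. For instance
  ∂[0,4,6] = [4,6] − [0,6] + [0,4],
  ∂[2,5,7] = [5,7] − [2,7] + [2,5].
As a 24×16 matrix over Z this has rank 15, with invariant factors (1,1,1,1,1,1,1,1,1,1,1,1,1,1,1).

Now H_k = ker ∂_k / im ∂_{k+1}, so:

  H_0: rank C_0 − rank ∂_1 = 8 − 7 = 1, and the invariant factors of ∂_1 are all 1, so H_0 = Z.
  H_1: rank ker ∂_1 − rank ∂_2 = (24 − 7) − 15 = 2, and the invariant factors of ∂_2 are all 1, so H_1 = Z^2.
  H_2: rank ker ∂_2 − rank ∂_3 = (16 − 15) − 0 = 1, and there is no ∂_3, so H_2 = Z.

As a check, the Euler characteristic is 8 − 24 + 16 = 0, which agrees with 1 − 2 + 1 = 0.

Hence the Betti numbers are b_0 = 1, b_1 = 2, b_2 = 1.

b_0 = 1, b_1 = 2, b_2 = 1.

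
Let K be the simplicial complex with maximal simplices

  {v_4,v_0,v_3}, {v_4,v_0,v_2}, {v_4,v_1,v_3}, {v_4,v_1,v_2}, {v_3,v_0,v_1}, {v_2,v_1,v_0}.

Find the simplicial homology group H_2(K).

K has 5 vertices, 9 edges, 6 triangles.
rank ∂_2 = 5, rank ∂_3 = 0 ⇒ b_2 = 6 − 5 − 0 = 1. So H_2 = Z.

H_2 ≅ Z.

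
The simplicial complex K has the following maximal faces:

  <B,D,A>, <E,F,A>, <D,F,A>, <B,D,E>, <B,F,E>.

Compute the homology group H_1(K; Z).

H_1 = Z.

Order the vertices as A < B < D < E < F. Listing each simplex with vertices in this order, K has dimension 2 with simplices:

  0-simplices (5): A, B, D, E, F
  1-simplices (10): AB, AD, AE, AF, BD, BE, BF, DE, DF, EF
  2-simplices (5): ABD, ADF, AEF, BDE, BEF

Hence C_0 ≅ Z^5, C_1 ≅ Z^10, C_2 ≅ Z^5.

Boundary ∂_1: C_1 → C_0 sends each edge [p,q] (with p < q) to q − p.
This gives a 5×10 integer matrix of rank 4; reducing to Smith normal form yields diagonal entries (1,1,1,1).

∂_2: C_2 → C_1 acts by ∂[p,q,r] = [q,r] − [p,r] + [p,q]. For instance
  ∂ABD = BD − AD + AB,
  ∂BDE = DE − BE + BD.
As a 10×5 matrix over Z this has rank 5, with invariant factors (1,1,1,1,1).

Now H_k = ker ∂_k / im ∂_{k+1}, so:

  H_1: rank ker ∂_1 − rank ∂_2 = (10 − 4) − 5 = 1, and the invariant factors of ∂_2 are all 1, so H_1 ≅ Z.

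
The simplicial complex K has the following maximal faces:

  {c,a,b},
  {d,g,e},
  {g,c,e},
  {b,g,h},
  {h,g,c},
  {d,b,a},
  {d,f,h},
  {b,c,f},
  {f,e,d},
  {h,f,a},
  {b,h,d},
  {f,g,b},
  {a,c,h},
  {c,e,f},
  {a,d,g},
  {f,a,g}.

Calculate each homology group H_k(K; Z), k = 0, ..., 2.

H_0 ≅ Z,  H_1 ≅ Z^2,  H_2 ≅ Z.

K has 8 vertices, 24 edges, 16 triangles.
rank ∂_0 = 0, rank ∂_1 = 7 ⇒ b_0 = 8 − 0 − 7 = 1; all invariant factors of ∂_1 are 1 so no torsion. So H_0 ≅ Z.
rank ∂_1 = 7, rank ∂_2 = 15 ⇒ b_1 = 24 − 7 − 15 = 2; all invariant factors of ∂_2 are 1 so no torsion. So H_1 ≅ Z^2.
rank ∂_2 = 15, rank ∂_3 = 0 ⇒ b_2 = 16 − 15 − 0 = 1. So H_2 ≅ Z.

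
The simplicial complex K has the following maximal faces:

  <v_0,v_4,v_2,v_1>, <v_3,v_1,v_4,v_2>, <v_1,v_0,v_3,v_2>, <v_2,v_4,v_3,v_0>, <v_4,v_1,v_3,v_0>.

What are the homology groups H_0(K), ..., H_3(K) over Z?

H_0 ≅ Z,  H_1 = 0,  H_2 = 0,  H_3 ≅ Z.

Order the vertices as v_0 < v_1 < v_2 < v_3 < v_4. Listing each simplex with vertices in this order, K has dimension 3 with simplices:

  0-simplices (5): [v_0], [v_1], [v_2], [v_3], [v_4]
  1-simplices (10): [v_0,v_1], [v_0,v_2], [v_0,v_3], [v_0,v_4], [v_1,v_2], [v_1,v_3], [v_1,v_4], [v_2,v_3], [v_2,v_4], [v_3,v_4]
  2-simplices (10): [v_0,v_1,v_2], [v_0,v_1,v_3], [v_0,v_1,v_4], [v_0,v_2,v_3], [v_0,v_2,v_4], [v_0,v_3,v_4], [v_1,v_2,v_3], [v_1,v_2,v_4], [v_1,v_3,v_4], [v_2,v_3,v_4]
  3-simplices (5): [v_0,v_1,v_2,v_3], [v_0,v_1,v_2,v_4], [v_0,v_1,v_3,v_4], [v_0,v_2,v_3,v_4], [v_1,v_2,v_3,v_4]

giving chain groups C_0 ≅ Z^5, C_1 ≅ Z^10, C_2 ≅ Z^10, C_3 ≅ Z^5.

The boundary map ∂_1: C_1 → C_0 maps an edge to its endpoints' difference, ∂[p,q] = q − p.
This gives a 5×10 integer matrix of rank 4; reducing to Smith normal form yields diagonal entries (1,1,1,1).

Boundary ∂_2: C_2 → C_1 maps a triangle to the signed sum of its edges. For instance
  ∂[v_1,v_2,v_4] = [v_2,v_4] − [v_1,v_4] + [v_1,v_2],
  ∂[v_2,v_3,v_4] = [v_3,v_4] − [v_2,v_4] + [v_2,v_3].
The 10×10 boundary matrix has rank 6 and Smith normal form diag(1,1,1,1,1,1).

Boundary ∂_3: C_3 → C_2 sends each 3-simplex σ to the alternating sum Σ_i (−1)^i (σ with its i-th vertex removed). For instance
  ∂[v_0,v_2,v_3,v_4] = [v_2,v_3,v_4] − [v_0,v_3,v_4] + [v_0,v_2,v_4] − [v_0,v_2,v_3],
  ∂[v_0,v_1,v_2,v_4] = [v_1,v_2,v_4] − [v_0,v_2,v_4] + [v_0,v_1,v_4] − [v_0,v_1,v_2].
This gives a 10×5 integer matrix of rank 4; reducing to Smith normal form yields diagonal entries (1,1,1,1).

Reading off H_k = ker ∂_k / im ∂_{k+1}:

  H_0: rank C_0 − rank ∂_1 = 5 − 4 = 1, and the invariant factors of ∂_1 are all 1, so H_0 ≅ Z.
  H_1: rank ker ∂_1 − rank ∂_2 = (10 − 4) − 6 = 0, and the invariant factors of ∂_2 are all 1, so H_1 ≅ 0.
  H_2: rank ker ∂_2 − rank ∂_3 = (10 − 6) − 4 = 0, and the invariant factors of ∂_3 are all 1, so H_2 ≅ 0.
  H_3: rank ker ∂_3 − rank ∂_4 = (5 − 4) − 0 = 1, and there is no ∂_4, so H_3 ≅ Z.

As a check, the Euler characteristic is 5 − 10 + 10 − 5 = 0, which agrees with 1 − 0 + 0 − 1 = 0.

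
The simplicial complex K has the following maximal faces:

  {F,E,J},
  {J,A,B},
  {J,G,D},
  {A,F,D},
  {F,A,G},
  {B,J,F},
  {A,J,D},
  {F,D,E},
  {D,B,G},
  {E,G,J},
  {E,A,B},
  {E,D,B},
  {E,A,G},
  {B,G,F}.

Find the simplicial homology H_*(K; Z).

H_0 ≅ Z,  H_1 ≅ Z^2,  H_2 ≅ Z.

Order the vertices as A < B < D < E < F < G < J. Listing each simplex with vertices in this order, K has dimension 2 with simplices:

  0-simplices (7): A, B, D, E, F, G, J
  1-simplices (21): AB, AD, AE, AF, AG, AJ, BD, BE, BF, BG, BJ, DE, DF, DG, DJ, EF, EG, EJ, FG, FJ, GJ
  2-simplices (14): ABE, ABJ, ADF, ADJ, AEG, AFG, BDE, BDG, BFG, BFJ, DEF, DGJ, EFJ, EGJ

Hence C_0 ≅ Z^7, C_1 ≅ Z^21, C_2 ≅ Z^14.

Boundary ∂_1: C_1 → C_0 is given by ∂[p,q] = [q] − [p]. For instance
  ∂DJ = J − D.
The 7×21 boundary matrix has rank 6 and Smith normal form diag(1,1,1,1,1,1).

∂_2: C_2 → C_1 acts by ∂[p,q,r] = [q,r] − [p,r] + [p,q]. For instance
  ∂AFG = FG − AG + AF,
  ∂DEF = EF − DF + DE.
This gives a 21×14 integer matrix of rank 13; reducing to Smith normal form yields diagonal entries (1,1,1,1,1,1,1,1,1,1,1,1,1).

Now H_k = ker ∂_k / im ∂_{k+1}, so:

  H_0: rank C_0 − rank ∂_1 = 7 − 6 = 1, and the invariant factors of ∂_1 are all 1, so H_0 ≅ Z.
  H_1: rank ker ∂_1 − rank ∂_2 = (21 − 6) − 13 = 2, and the invariant factors of ∂_2 are all 1, so H_1 ≅ Z^2.
  H_2: rank ker ∂_2 − rank ∂_3 = (14 − 13) − 0 = 1, and there is no ∂_3, so H_2 ≅ Z.

As a check, the Euler characteristic is 7 − 21 + 14 = 0, which agrees with 1 − 2 + 1 = 0.
(K is a triangulation of the torus T^2.)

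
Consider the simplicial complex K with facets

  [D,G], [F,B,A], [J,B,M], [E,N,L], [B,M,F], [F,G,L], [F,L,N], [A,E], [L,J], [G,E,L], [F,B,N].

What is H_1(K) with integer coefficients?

We work with the vertex ordering A < B < D < E < F < G < J < L < M < N. The simplices of K, each written with vertices in increasing order, are:

  0-simplices (10): A, B, D, E, F, G, J, L, M, N
  1-simplices (19): AB, AE, AF, BF, BJ, BM, BN, DG, EG, EL, EN, FG, FL, FM, FN, GL, JL, JM, LN
  2-simplices (8): ABF, BFM, BFN, BJM, EGL, ELN, FGL, FLN

giving chain groups C_0 ≅ Z^10, C_1 ≅ Z^19, C_2 ≅ Z^8.

Boundary ∂_1: C_1 → C_0 sends each edge [p,q] (with p < q) to q − p. For instance
  ∂FM = M − F.
This gives a 10×19 integer matrix of rank 9; reducing to Smith normal form yields diagonal entries (1,1,1,1,1,1,1,1,1).

Boundary ∂_2: C_2 → C_1 acts by ∂[p,q,r] = [q,r] − [p,r] + [p,q]. For instance
  ∂BFM = FM − BM + BF,
  ∂ABF = BF − AF + AB.
This gives a 19×8 integer matrix of rank 8; reducing to Smith normal form yields diagonal entries (1,1,1,1,1,1,1,1).

Computing H_k = (kernel of ∂_k) / (image of ∂_{k+1}):

  H_1: rank ker ∂_1 − rank ∂_2 = (19 − 9) − 8 = 2, and the invariant factors of ∂_2 are all 1, so H_1 = Z^2.

H_1 ≅ Z^2.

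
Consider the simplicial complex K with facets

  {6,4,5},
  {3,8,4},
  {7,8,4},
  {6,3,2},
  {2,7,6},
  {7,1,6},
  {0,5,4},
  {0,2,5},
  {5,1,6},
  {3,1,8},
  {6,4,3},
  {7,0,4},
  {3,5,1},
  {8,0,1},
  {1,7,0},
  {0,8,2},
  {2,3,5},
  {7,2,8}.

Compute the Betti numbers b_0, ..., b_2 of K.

b_0 = 1, b_1 = 1, b_2 = 0.

Fix the vertex order 0 < 1 < 2 < 3 < 4 < 5 < 6 < 7 < 8 and write every simplex with vertices in increasing order. Then dim K = 2 and the simplices of K are:

  0-simplices (9): [0], [1], [2], [3], [4], [5], [6], [7], [8]
  1-simplices (27): (27 of them)
  2-simplices (18): [0,1,7], [0,1,8], [0,2,5], [0,2,8], [0,4,5], [0,4,7], [1,3,5], [1,3,8], [1,5,6], [1,6,7], [2,3,5], [2,3,6], [2,6,7], [2,7,8], [3,4,6], [3,4,8], [4,5,6], [4,7,8]

so the chain groups are C_0 ≅ Z^9, C_1 ≅ Z^27, C_2 ≅ Z^18.

The boundary map ∂_1: C_1 → C_0 is given by ∂[p,q] = [q] − [p].
The 9×27 boundary matrix has rank 8 and Smith normal form diag(1,1,1,1,1,1,1,1).

∂_2: C_2 → C_1 acts by ∂[p,q,r] = [q,r] − [p,r] + [p,q]. For instance
  ∂[0,2,8] = [2,8] − [0,8] + [0,2],
  ∂[4,7,8] = [7,8] − [4,8] + [4,7].
The 27×18 boundary matrix has rank 18 and Smith normal form diag(1,1,1,1,1,1,1,1,1,1,1,1,1,1,1,1,1,2).

Reading off H_k = ker ∂_k / im ∂_{k+1}:

  H_0: rank C_0 − rank ∂_1 = 9 − 8 = 1, and the invariant factors of ∂_1 are all 1, so H_0 ≅ Z.
  H_1: rank ker ∂_1 − rank ∂_2 = (27 − 8) − 18 = 1, and ∂_2 has invariant factor 2 > 1, so H_1 ≅ Z ⊕ Z/2Z.
  H_2: rank ker ∂_2 − rank ∂_3 = (18 − 18) − 0 = 0, and there is no ∂_3, so H_2 ≅ 0.

Hence the Betti numbers are b_0 = 1, b_1 = 1, b_2 = 0.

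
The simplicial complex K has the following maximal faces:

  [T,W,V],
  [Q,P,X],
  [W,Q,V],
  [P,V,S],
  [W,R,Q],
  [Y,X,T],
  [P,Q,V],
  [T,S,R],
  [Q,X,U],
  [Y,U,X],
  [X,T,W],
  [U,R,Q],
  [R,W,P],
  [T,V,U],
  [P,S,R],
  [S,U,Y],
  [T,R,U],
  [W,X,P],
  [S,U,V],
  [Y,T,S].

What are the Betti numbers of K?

We work with the vertex ordering P < Q < R < S < T < U < V < W < X < Y. The simplices of K, each written with vertices in increasing order, are:

  0-simplices (10): P, Q, R, S, T, U, V, W, X, Y
  1-simplices (30): PQ, PR, PS, PV, PW, PX, QR, QU, QV, QW, QX, RS, RT, RU, RW, ST, SU, SV, SY, TU, TV, TW, TX, TY, UV, UX, UY, VW, WX, XY
  2-simplices (20): PQV, PQX, PRS, PRW, PSV, PWX, QRU, QRW, QUX, QVW, RST, RTU, STY, SUV, SUY, TUV, TVW, TWX, TXY, UXY

giving chain groups C_0 ≅ Z^10, C_1 ≅ Z^30, C_2 ≅ Z^20.

The boundary map ∂_1: C_1 → C_0 sends each edge [p,q] (with p < q) to q − p. For instance
  ∂PS = S − P.
As a 10×30 matrix over Z this has rank 9, with invariant factors (1,1,1,1,1,1,1,1,1).

The boundary map ∂_2: C_2 → C_1 sends each 2-simplex [p,q,r] to [q,r] − [p,r] + [p,q]. For instance
  ∂SUY = UY − SY + SU,
  ∂PRW = RW − PW + PR.
This gives a 30×20 integer matrix of rank 20; reducing to Smith normal form yields diagonal entries (1,1,1,1,1,1,1,1,1,1,1,1,1,1,1,1,1,1,1,2).

Now H_k = ker ∂_k / im ∂_{k+1}, so:

  H_0: rank C_0 − rank ∂_1 = 10 − 9 = 1, and the invariant factors of ∂_1 are all 1, so H_0 = Z.
  H_1: rank ker ∂_1 − rank ∂_2 = (30 − 9) − 20 = 1, and ∂_2 has invariant factor 2 > 1, so H_1 = Z × Z/2.
  H_2: rank ker ∂_2 − rank ∂_3 = (20 − 20) − 0 = 0, and there is no ∂_3, so H_2 = 0.

As a check, the Euler characteristic is 10 − 30 + 20 = 0, which agrees with 1 − 1 + 0 = 0.

Hence the Betti numbers are b_0 = 1, b_1 = 1, b_2 = 0.

b_0 = 1, b_1 = 1, b_2 = 0.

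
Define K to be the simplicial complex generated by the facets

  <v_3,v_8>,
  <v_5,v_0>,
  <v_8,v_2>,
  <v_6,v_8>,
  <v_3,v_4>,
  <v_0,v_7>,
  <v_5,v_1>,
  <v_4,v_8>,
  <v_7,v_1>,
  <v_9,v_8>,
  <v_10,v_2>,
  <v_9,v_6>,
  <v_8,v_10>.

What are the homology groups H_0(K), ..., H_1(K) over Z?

Fix the vertex order v_0 < v_1 < v_2 < v_3 < v_4 < v_5 < v_6 < v_7 < v_8 < v_9 < v_10 and write every simplex with vertices in increasing order. Then dim K = 1 and the simplices of K are:

  0-simplices (11): [v_0], [v_1], [v_2], [v_3], [v_4], [v_5], [v_6], [v_7], [v_8], [v_9], [v_10]
  1-simplices (13): [v_0,v_5], [v_0,v_7], [v_1,v_5], [v_1,v_7], [v_2,v_8], [v_2,v_10], [v_3,v_4], [v_3,v_8], [v_4,v_8], [v_6,v_8], [v_6,v_9], [v_8,v_9], [v_8,v_10]

giving chain groups C_0 ≅ Z^11, C_1 ≅ Z^13.

∂_1: C_1 → C_0 maps an edge to its endpoints' difference, ∂[p,q] = q − p.
As a 11×13 matrix over Z this has rank 9, with invariant factors (1,1,1,1,1,1,1,1,1).

Computing H_k = (kernel of ∂_k) / (image of ∂_{k+1}):

  H_0: rank C_0 − rank ∂_1 = 11 − 9 = 2, and the invariant factors of ∂_1 are all 1, so H_0 = Z^2.
  H_1: rank ker ∂_1 − rank ∂_2 = (13 − 9) − 0 = 4, and there is no ∂_2, so H_1 = Z^4.

H_0 ≅ Z^2,  H_1 ≅ Z^4.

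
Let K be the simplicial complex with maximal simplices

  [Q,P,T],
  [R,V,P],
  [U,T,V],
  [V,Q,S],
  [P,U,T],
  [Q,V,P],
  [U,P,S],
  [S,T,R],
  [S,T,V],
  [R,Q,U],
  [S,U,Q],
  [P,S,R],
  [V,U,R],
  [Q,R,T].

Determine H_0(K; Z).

H_0 = Z.

We work with the vertex ordering P < Q < R < S < T < U < V. The simplices of K, each written with vertices in increasing order, are:

  0-simplices (7): P, Q, R, S, T, U, V
  1-simplices (21): PQ, PR, PS, PT, PU, PV, QR, QS, QT, QU, QV, RS, RT, RU, RV, ST, SU, SV, TU, TV, UV
  2-simplices (14): PQT, PQV, PRS, PRV, PSU, PTU, QRT, QRU, QSU, QSV, RST, RUV, STV, TUV

Hence C_0 ≅ Z^7, C_1 ≅ Z^21, C_2 ≅ Z^14.

Boundary ∂_1: C_1 → C_0 is given by ∂[p,q] = [q] − [p]. For instance
  ∂TU = U − T.
This gives a 7×21 integer matrix of rank 6; reducing to Smith normal form yields diagonal entries (1,1,1,1,1,1).

Boundary ∂_2: C_2 → C_1 acts by ∂[p,q,r] = [q,r] − [p,r] + [p,q]. For instance
  ∂STV = TV − SV + ST,
  ∂QRT = RT − QT + QR.
The resulting 21×14 matrix has rank 13, and its Smith normal form has invariant factors (1,1,1,1,1,1,1,1,1,1,1,1,1).

Computing H_k = (kernel of ∂_k) / (image of ∂_{k+1}):

  H_0: rank C_0 − rank ∂_1 = 7 − 6 = 1, and the invariant factors of ∂_1 are all 1, so H_0 ≅ Z.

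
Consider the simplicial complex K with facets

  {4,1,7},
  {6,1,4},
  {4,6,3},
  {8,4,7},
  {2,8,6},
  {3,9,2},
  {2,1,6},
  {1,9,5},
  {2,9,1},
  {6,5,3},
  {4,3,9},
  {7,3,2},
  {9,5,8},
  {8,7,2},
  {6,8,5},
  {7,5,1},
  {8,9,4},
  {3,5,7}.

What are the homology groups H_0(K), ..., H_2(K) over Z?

H_0 = Z,  H_1 = Z^2,  H_2 = Z.

Take the total order 1 < 2 < 3 < 4 < 5 < 6 < 7 < 8 < 9 on the vertex set. Then K (dimension 2) consists of the simplices:

  0-simplices (9): [1], [2], [3], [4], [5], [6], [7], [8], [9]
  1-simplices (27): (27 of them)
  2-simplices (18): [1,2,6], [1,2,9], [1,4,6], [1,4,7], [1,5,7], [1,5,9], [2,3,7], [2,3,9], [2,6,8], [2,7,8], [3,4,6], [3,4,9], [3,5,6], [3,5,7], [4,7,8], [4,8,9], [5,6,8], [5,8,9]

Hence C_0 ≅ Z^9, C_1 ≅ Z^27, C_2 ≅ Z^18.

The boundary map ∂_1: C_1 → C_0 maps an edge to its endpoints' difference, ∂[p,q] = q − p. For instance
  ∂[2,3] = [3] − [2].
The 9×27 boundary matrix has rank 8 and Smith normal form diag(1,1,1,1,1,1,1,1).

Boundary ∂_2: C_2 → C_1 sends each 2-simplex [p,q,r] to [q,r] − [p,r] + [p,q]. For instance
  ∂[5,8,9] = [8,9] − [5,9] + [5,8],
  ∂[2,6,8] = [6,8] − [2,8] + [2,6].
As a 27×18 matrix over Z this has rank 17, with invariant factors (1,1,1,1,1,1,1,1,1,1,1,1,1,1,1,1,1).

From H_k ≅ ker(∂_k) / im(∂_{k+1}) we obtain:

  H_0: rank C_0 − rank ∂_1 = 9 − 8 = 1, and the invariant factors of ∂_1 are all 1, so H_0 ≅ Z.
  H_1: rank ker ∂_1 − rank ∂_2 = (27 − 8) − 17 = 2, and the invariant factors of ∂_2 are all 1, so H_1 ≅ Z^2.
  H_2: rank ker ∂_2 − rank ∂_3 = (18 − 17) − 0 = 1, and there is no ∂_3, so H_2 ≅ Z.

As a check, the Euler characteristic is 9 − 27 + 18 = 0, which agrees with 1 − 2 + 1 = 0.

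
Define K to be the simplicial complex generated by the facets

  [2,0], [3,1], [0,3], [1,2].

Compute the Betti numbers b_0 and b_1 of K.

b_0 = 1, b_1 = 1.

Take the total order 0 < 1 < 2 < 3 on the vertex set. Then K (dimension 1) consists of the simplices:

  0-simplices (4): [0], [1], [2], [3]
  1-simplices (4): [0,2], [0,3], [1,2], [1,3]

so the chain groups are C_0 ≅ Z^4, C_1 ≅ Z^4.

The boundary map ∂_1: C_1 → C_0 sends each edge [p,q] (with p < q) to q − p.
The resulting 4×4 matrix has rank 3, and its Smith normal form has invariant factors (1,1,1).

Now H_k = ker ∂_k / im ∂_{k+1}, so:

  H_0: rank C_0 − rank ∂_1 = 4 − 3 = 1, and the invariant factors of ∂_1 are all 1, so H_0 ≅ Z.
  H_1: rank ker ∂_1 − rank ∂_2 = (4 − 3) − 0 = 1, and there is no ∂_2, so H_1 ≅ Z.

As a check, the Euler characteristic is 4 − 4 = 0, which agrees with 1 − 1 = 0.
(K is a triangulation of the circle S^1.)

Hence the Betti numbers are b_0 = 1, b_1 = 1.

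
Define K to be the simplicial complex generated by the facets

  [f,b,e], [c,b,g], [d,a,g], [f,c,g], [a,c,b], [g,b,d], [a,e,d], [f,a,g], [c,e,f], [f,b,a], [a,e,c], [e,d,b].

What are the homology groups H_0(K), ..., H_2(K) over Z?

We work with the vertex ordering a < b < c < d < e < f < g. The simplices of K, each written with vertices in increasing order, are:

  0-simplices (7): a, b, c, d, e, f, g
  1-simplices (18): ab, ac, ad, ae, af, ag, bc, bd, be, bf, bg, ce, cf, cg, de, dg, ef, fg
  2-simplices (12): abc, abf, ace, ade, adg, afg, bcg, bde, bdg, bef, cef, cfg

Hence C_0 ≅ Z^7, C_1 ≅ Z^18, C_2 ≅ Z^12.

Boundary ∂_1: C_1 → C_0 sends each edge [p,q] (with p < q) to q − p.
The 7×18 boundary matrix has rank 6 and Smith normal form diag(1,1,1,1,1,1).

∂_2: C_2 → C_1 sends each 2-simplex [p,q,r] to [q,r] − [p,r] + [p,q]. For instance
  ∂bcg = cg − bg + bc,
  ∂abc = bc − ac + ab.
The 18×12 boundary matrix has rank 12 and Smith normal form diag(1,1,1,1,1,1,1,1,1,1,1,2).

Now H_k = ker ∂_k / im ∂_{k+1}, so:

  H_0: rank C_0 − rank ∂_1 = 7 − 6 = 1, and the invariant factors of ∂_1 are all 1, so H_0 = Z.
  H_1: rank ker ∂_1 − rank ∂_2 = (18 − 6) − 12 = 0, and ∂_2 has invariant factor 2 > 1, so H_1 = Z/2.
  H_2: rank ker ∂_2 − rank ∂_3 = (12 − 12) − 0 = 0, and there is no ∂_3, so H_2 = 0.

As a check, the Euler characteristic is 7 − 18 + 12 = 1, which agrees with 1 − 0 + 0 = 1.
(K is a triangulation of the real projective plane RP^2.)

H_0 ≅ Z,  H_1 ≅ Z/2,  H_2 = 0.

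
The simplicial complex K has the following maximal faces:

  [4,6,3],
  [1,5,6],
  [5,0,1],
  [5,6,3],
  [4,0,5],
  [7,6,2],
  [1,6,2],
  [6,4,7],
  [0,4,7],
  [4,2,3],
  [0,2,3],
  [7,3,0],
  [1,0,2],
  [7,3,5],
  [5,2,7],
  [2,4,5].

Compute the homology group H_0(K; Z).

H_0 ≅ Z.

Order the vertices as 0 < 1 < 2 < 3 < 4 < 5 < 6 < 7. Listing each simplex with vertices in this order, K has dimension 2 with simplices:

  0-simplices (8): [0], [1], [2], [3], [4], [5], [6], [7]
  1-simplices (24): (24 of them)
  2-simplices (16): [0,1,2], [0,1,5], [0,2,3], [0,3,7], [0,4,5], [0,4,7], [1,2,6], [1,5,6], [2,3,4], [2,4,5], [2,5,7], [2,6,7], [3,4,6], [3,5,6], [3,5,7], [4,6,7]

Hence C_0 ≅ Z^8, C_1 ≅ Z^24, C_2 ≅ Z^16.

The boundary map ∂_1: C_1 → C_0 maps an edge to its endpoints' difference, ∂[p,q] = q − p. For instance
  ∂[0,7] = [7] − [0].
The 8×24 boundary matrix has rank 7 and Smith normal form diag(1,1,1,1,1,1,1).

∂_2: C_2 → C_1 acts by ∂[p,q,r] = [q,r] − [p,r] + [p,q]. For instance
  ∂[2,5,7] = [5,7] − [2,7] + [2,5],
  ∂[2,3,4] = [3,4] − [2,4] + [2,3].
As a 24×16 matrix over Z this has rank 15, with invariant factors (1,1,1,1,1,1,1,1,1,1,1,1,1,1,1).

Now H_k = ker ∂_k / im ∂_{k+1}, so:

  H_0: rank C_0 − rank ∂_1 = 8 − 7 = 1, and the invariant factors of ∂_1 are all 1, so H_0 = Z.

(K is a triangulation of the torus T^2.)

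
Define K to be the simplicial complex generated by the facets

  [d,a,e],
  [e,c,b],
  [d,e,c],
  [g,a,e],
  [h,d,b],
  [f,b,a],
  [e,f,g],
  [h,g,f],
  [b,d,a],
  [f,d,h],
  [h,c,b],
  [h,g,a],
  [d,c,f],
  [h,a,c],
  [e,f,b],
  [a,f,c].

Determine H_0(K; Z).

Fix the vertex order a < b < c < d < e < f < g < h and write every simplex with vertices in increasing order. Then dim K = 2 and the simplices of K are:

  0-simplices (8): a, b, c, d, e, f, g, h
  1-simplices (24): ab, ac, ad, ae, af, ag, ah, bc, bd, be, bf, bh, cd, ce, cf, ch, de, df, dh, ef, eg, fg, fh, gh
  2-simplices (16): abd, abf, acf, ach, ade, aeg, agh, bce, bch, bdh, bef, cde, cdf, dfh, efg, fgh

Hence C_0 ≅ Z^8, C_1 ≅ Z^24, C_2 ≅ Z^16.

The boundary map ∂_1: C_1 → C_0 sends each edge [p,q] (with p < q) to q − p.
The resulting 8×24 matrix has rank 7, and its Smith normal form has invariant factors (1,1,1,1,1,1,1).

The boundary map ∂_2: C_2 → C_1 maps a triangle to the signed sum of its edges. For instance
  ∂agh = gh − ah + ag,
  ∂ach = ch − ah + ac.
The 24×16 boundary matrix has rank 15 and Smith normal form diag(1,1,1,1,1,1,1,1,1,1,1,1,1,1,1).

Now H_k = ker ∂_k / im ∂_{k+1}, so:

  H_0: rank C_0 − rank ∂_1 = 8 − 7 = 1, and the invariant factors of ∂_1 are all 1, so H_0 ≅ Z.

H_0 ≅ Z.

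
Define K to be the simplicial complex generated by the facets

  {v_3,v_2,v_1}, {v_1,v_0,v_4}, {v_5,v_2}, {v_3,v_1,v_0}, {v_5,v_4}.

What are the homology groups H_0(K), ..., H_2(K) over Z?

H_0 = Z,  H_1 = Z,  H_2 = 0.

We work with the vertex ordering v_0 < v_1 < v_2 < v_3 < v_4 < v_5. The simplices of K, each written with vertices in increasing order, are:

  0-simplices (6): [v_0], [v_1], [v_2], [v_3], [v_4], [v_5]
  1-simplices (9): [v_0,v_1], [v_0,v_3], [v_0,v_4], [v_1,v_2], [v_1,v_3], [v_1,v_4], [v_2,v_3], [v_2,v_5], [v_4,v_5]
  2-simplices (3): [v_0,v_1,v_3], [v_0,v_1,v_4], [v_1,v_2,v_3]

giving chain groups C_0 ≅ Z^6, C_1 ≅ Z^9, C_2 ≅ Z^3.

The boundary map ∂_1: C_1 → C_0 is given by ∂[p,q] = [q] − [p]. For instance
  ∂[v_0,v_3] = [v_3] − [v_0].
The resulting 6×9 matrix has rank 5, and its Smith normal form has invariant factors (1,1,1,1,1).

The boundary map ∂_2: C_2 → C_1 acts by ∂[p,q,r] = [q,r] − [p,r] + [p,q]. For instance
  ∂[v_0,v_1,v_4] = [v_1,v_4] − [v_0,v_4] + [v_0,v_1],
  ∂[v_1,v_2,v_3] = [v_2,v_3] − [v_1,v_3] + [v_1,v_2].
As a 9×3 matrix over Z this has rank 3, with invariant factors (1,1,1).

Reading off H_k = ker ∂_k / im ∂_{k+1}:

  H_0: rank C_0 − rank ∂_1 = 6 − 5 = 1, and the invariant factors of ∂_1 are all 1, so H_0 = Z.
  H_1: rank ker ∂_1 − rank ∂_2 = (9 − 5) − 3 = 1, and the invariant factors of ∂_2 are all 1, so H_1 = Z.
  H_2: rank ker ∂_2 − rank ∂_3 = (3 − 3) − 0 = 0, and there is no ∂_3, so H_2 = 0.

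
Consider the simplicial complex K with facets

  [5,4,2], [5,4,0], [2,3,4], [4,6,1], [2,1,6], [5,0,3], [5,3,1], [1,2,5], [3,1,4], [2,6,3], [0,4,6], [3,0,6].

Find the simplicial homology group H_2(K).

Take the total order 0 < 1 < 2 < 3 < 4 < 5 < 6 on the vertex set. Then K (dimension 2) consists of the simplices:

  0-simplices (7): [0], [1], [2], [3], [4], [5], [6]
  1-simplices (18): [0,3], [0,4], [0,5], [0,6], [1,2], [1,3], [1,4], [1,5], [1,6], [2,3], [2,4], [2,5], [2,6], [3,4], [3,5], [3,6], [4,5], [4,6]
  2-simplices (12): [0,3,5], [0,3,6], [0,4,5], [0,4,6], [1,2,5], [1,2,6], [1,3,4], [1,3,5], [1,4,6], [2,3,4], [2,3,6], [2,4,5]

Hence C_0 ≅ Z^7, C_1 ≅ Z^18, C_2 ≅ Z^12.

The boundary map ∂_1: C_1 → C_0 maps an edge to its endpoints' difference, ∂[p,q] = q − p.
The 7×18 boundary matrix has rank 6 and Smith normal form diag(1,1,1,1,1,1).

The boundary map ∂_2: C_2 → C_1 maps a triangle to the signed sum of its edges. For instance
  ∂[1,3,4] = [3,4] − [1,4] + [1,3],
  ∂[1,2,6] = [2,6] − [1,6] + [1,2].
The resulting 18×12 matrix has rank 12, and its Smith normal form has invariant factors (1,1,1,1,1,1,1,1,1,1,1,2).

Computing H_k = (kernel of ∂_k) / (image of ∂_{k+1}):

  H_2: rank ker ∂_2 − rank ∂_3 = (12 − 12) − 0 = 0, and there is no ∂_3, so H_2 ≅ 0.

H_2 = 0.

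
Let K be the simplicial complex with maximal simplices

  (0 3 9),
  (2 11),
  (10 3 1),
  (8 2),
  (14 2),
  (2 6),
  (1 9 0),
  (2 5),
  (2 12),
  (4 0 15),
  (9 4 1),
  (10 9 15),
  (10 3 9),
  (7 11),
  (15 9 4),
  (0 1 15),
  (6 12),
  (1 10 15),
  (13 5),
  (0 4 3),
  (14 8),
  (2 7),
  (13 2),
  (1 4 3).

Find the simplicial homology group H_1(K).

H_1 ≅ Z^4 ⊕ Z/2Z.

Take the total order 0 < 1 < 2 < 3 < 4 < 5 < 6 < 7 < 8 < 9 < 10 < 11 < 12 < 13 < 14 < 15 on the vertex set. Then K (dimension 2) consists of the simplices:

  0-simplices (16): [0], [1], [2], [3], [4], [5], [6], [7], [8], [9], [10], [11], [12], [13], [14], [15]
  1-simplices (30): (30 of them)
  2-simplices (12): [0,1,9], [0,1,15], [0,3,4], [0,3,9], [0,4,15], [1,3,4], [1,3,10], [1,4,9], [1,10,15], [3,9,10], [4,9,15], [9,10,15]

giving chain groups C_0 ≅ Z^16, C_1 ≅ Z^30, C_2 ≅ Z^12.

The boundary map ∂_1: C_1 → C_0 is given by ∂[p,q] = [q] − [p]. For instance
  ∂[2,5] = [5] − [2].
The 16×30 boundary matrix has rank 14 and Smith normal form diag(1,1,1,1,1,1,1,1,1,1,1,1,1,1).

The boundary map ∂_2: C_2 → C_1 maps a triangle to the signed sum of its edges. For instance
  ∂[0,3,9] = [3,9] − [0,9] + [0,3],
  ∂[9,10,15] = [10,15] − [9,15] + [9,10].
The 30×12 boundary matrix has rank 12 and Smith normal form diag(1,1,1,1,1,1,1,1,1,1,1,2).

Computing H_k = (kernel of ∂_k) / (image of ∂_{k+1}):

  H_1: rank ker ∂_1 − rank ∂_2 = (30 − 14) − 12 = 4, and ∂_2 has invariant factor 2 > 1, so H_1 = Z^4 ⊕ Z/2Z.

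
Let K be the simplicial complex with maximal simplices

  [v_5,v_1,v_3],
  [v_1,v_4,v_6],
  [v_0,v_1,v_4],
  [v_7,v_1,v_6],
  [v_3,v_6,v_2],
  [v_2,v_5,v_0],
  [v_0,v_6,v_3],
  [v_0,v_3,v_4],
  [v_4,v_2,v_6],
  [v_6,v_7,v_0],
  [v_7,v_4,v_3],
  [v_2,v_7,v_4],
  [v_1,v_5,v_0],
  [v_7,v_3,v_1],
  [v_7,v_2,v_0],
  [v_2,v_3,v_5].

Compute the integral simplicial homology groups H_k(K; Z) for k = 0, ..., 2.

H_0 = Z,  H_1 = Z^2,  H_2 = Z.

We work with the vertex ordering v_0 < v_1 < v_2 < v_3 < v_4 < v_5 < v_6 < v_7. The simplices of K, each written with vertices in increasing order, are:

  0-simplices (8): [v_0], [v_1], [v_2], [v_3], [v_4], [v_5], [v_6], [v_7]
  1-simplices (24): (24 of them)
  2-simplices (16): (16 of them)

Hence C_0 ≅ Z^8, C_1 ≅ Z^24, C_2 ≅ Z^16.

∂_1: C_1 → C_0 is given by ∂[p,q] = [q] − [p]. For instance
  ∂[v_3,v_7] = [v_7] − [v_3].
As a 8×24 matrix over Z this has rank 7, with invariant factors (1,1,1,1,1,1,1).

∂_2: C_2 → C_1 maps a triangle to the signed sum of its edges. For instance
  ∂[v_0,v_3,v_4] = [v_3,v_4] − [v_0,v_4] + [v_0,v_3],
  ∂[v_3,v_4,v_7] = [v_4,v_7] − [v_3,v_7] + [v_3,v_4].
The 24×16 boundary matrix has rank 15 and Smith normal form diag(1,1,1,1,1,1,1,1,1,1,1,1,1,1,1).

Computing H_k = (kernel of ∂_k) / (image of ∂_{k+1}):

  H_0: rank C_0 − rank ∂_1 = 8 − 7 = 1, and the invariant factors of ∂_1 are all 1, so H_0 ≅ Z.
  H_1: rank ker ∂_1 − rank ∂_2 = (24 − 7) − 15 = 2, and the invariant factors of ∂_2 are all 1, so H_1 ≅ Z^2.
  H_2: rank ker ∂_2 − rank ∂_3 = (16 − 15) − 0 = 1, and there is no ∂_3, so H_2 ≅ Z.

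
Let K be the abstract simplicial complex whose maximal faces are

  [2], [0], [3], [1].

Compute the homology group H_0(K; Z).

Take the total order 0 < 1 < 2 < 3 on the vertex set. Then K (dimension 0) consists of the simplices:

  0-simplices (4): [0], [1], [2], [3]

so the chain groups are C_0 ≅ Z^4.

Reading off H_k = ker ∂_k / im ∂_{k+1}:

  H_0: rank C_0 − rank ∂_1 = 4 − 0 = 4, and there is no ∂_1, so H_0 ≅ Z^4.

H_0 = Z^4.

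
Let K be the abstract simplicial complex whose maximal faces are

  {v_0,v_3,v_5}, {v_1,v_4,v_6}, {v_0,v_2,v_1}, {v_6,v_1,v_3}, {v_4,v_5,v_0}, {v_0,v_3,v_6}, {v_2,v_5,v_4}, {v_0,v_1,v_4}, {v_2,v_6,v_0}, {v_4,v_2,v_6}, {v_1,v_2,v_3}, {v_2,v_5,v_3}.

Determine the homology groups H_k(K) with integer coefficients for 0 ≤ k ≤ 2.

Order the vertices as v_0 < v_1 < v_2 < v_3 < v_4 < v_5 < v_6. Listing each simplex with vertices in this order, K has dimension 2 with simplices:

  0-simplices (7): [v_0], [v_1], [v_2], [v_3], [v_4], [v_5], [v_6]
  1-simplices (18): (18 of them)
  2-simplices (12): (12 of them)

giving chain groups C_0 ≅ Z^7, C_1 ≅ Z^18, C_2 ≅ Z^12.

∂_1: C_1 → C_0 maps an edge to its endpoints' difference, ∂[p,q] = q − p. For instance
  ∂[v_2,v_3] = [v_3] − [v_2].
The resulting 7×18 matrix has rank 6, and its Smith normal form has invariant factors (1,1,1,1,1,1).

Boundary ∂_2: C_2 → C_1 acts by ∂[p,q,r] = [q,r] − [p,r] + [p,q]. For instance
  ∂[v_1,v_4,v_6] = [v_4,v_6] − [v_1,v_6] + [v_1,v_4],
  ∂[v_0,v_1,v_2] = [v_1,v_2] − [v_0,v_2] + [v_0,v_1].
This gives a 18×12 integer matrix of rank 12; reducing to Smith normal form yields diagonal entries (1,1,1,1,1,1,1,1,1,1,1,2).

Reading off H_k = ker ∂_k / im ∂_{k+1}:

  H_0: rank C_0 − rank ∂_1 = 7 − 6 = 1, and the invariant factors of ∂_1 are all 1, so H_0 = Z.
  H_1: rank ker ∂_1 − rank ∂_2 = (18 − 6) − 12 = 0, and ∂_2 has invariant factor 2 > 1, so H_1 = Z/2.
  H_2: rank ker ∂_2 − rank ∂_3 = (12 − 12) − 0 = 0, and there is no ∂_3, so H_2 = 0.

H_0 = Z,  H_1 = Z/2,  H_2 = 0.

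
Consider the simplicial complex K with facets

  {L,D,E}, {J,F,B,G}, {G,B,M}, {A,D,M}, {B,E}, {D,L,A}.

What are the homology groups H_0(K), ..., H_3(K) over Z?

Order the vertices as A < B < D < E < F < G < J < L < M. Listing each simplex with vertices in this order, K has dimension 3 with simplices:

  0-simplices (9): A, B, D, E, F, G, J, L, M
  1-simplices (16): AD, AL, AM, BE, BF, BG, BJ, BM, DE, DL, DM, EL, FG, FJ, GJ, GM
  2-simplices (8): ADL, ADM, BFG, BFJ, BGJ, BGM, DEL, FGJ
  3-simplices (1): BFGJ

giving chain groups C_0 ≅ Z^9, C_1 ≅ Z^16, C_2 ≅ Z^8, C_3 ≅ Z^1.

The boundary map ∂_1: C_1 → C_0 maps an edge to its endpoints' difference, ∂[p,q] = q − p.
The resulting 9×16 matrix has rank 8, and its Smith normal form has invariant factors (1,1,1,1,1,1,1,1).

Boundary ∂_2: C_2 → C_1 sends each 2-simplex [p,q,r] to [q,r] − [p,r] + [p,q]. For instance
  ∂ADM = DM − AM + AD,
  ∂BGM = GM − BM + BG.
As a 16×8 matrix over Z this has rank 7, with invariant factors (1,1,1,1,1,1,1).

∂_3: C_3 → C_2 sends each 3-simplex σ to the alternating sum Σ_i (−1)^i (σ with its i-th vertex removed). For instance
  ∂BFGJ = FGJ − BGJ + BFJ − BFG.
The resulting 8×1 matrix has rank 1, and its Smith normal form has invariant factors (1).

From H_k ≅ ker(∂_k) / im(∂_{k+1}) we obtain:

  H_0: rank C_0 − rank ∂_1 = 9 − 8 = 1, and the invariant factors of ∂_1 are all 1, so H_0 ≅ Z.
  H_1: rank ker ∂_1 − rank ∂_2 = (16 − 8) − 7 = 1, and the invariant factors of ∂_2 are all 1, so H_1 ≅ Z.
  H_2: rank ker ∂_2 − rank ∂_3 = (8 − 7) − 1 = 0, and the invariant factors of ∂_3 are all 1, so H_2 ≅ 0.
  H_3: rank ker ∂_3 − rank ∂_4 = (1 − 1) − 0 = 0, and there is no ∂_4, so H_3 ≅ 0.

H_0 = Z,  H_1 = Z,  H_2 = 0,  H_3 = 0.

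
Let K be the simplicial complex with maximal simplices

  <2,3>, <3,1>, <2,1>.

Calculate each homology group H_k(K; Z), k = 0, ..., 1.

Take the total order 1 < 2 < 3 on the vertex set. Then K (dimension 1) consists of the simplices:

  0-simplices (3): [1], [2], [3]
  1-simplices (3): [1,2], [1,3], [2,3]

giving chain groups C_0 ≅ Z^3, C_1 ≅ Z^3.

The boundary map ∂_1: C_1 → C_0 is given by ∂[p,q] = [q] − [p]. For instance
  ∂[1,3] = [3] − [1].
The 3×3 boundary matrix has rank 2 and Smith normal form diag(1,1).

Reading off H_k = ker ∂_k / im ∂_{k+1}:

  H_0: rank C_0 − rank ∂_1 = 3 − 2 = 1, and the invariant factors of ∂_1 are all 1, so H_0 = Z.
  H_1: rank ker ∂_1 − rank ∂_2 = (3 − 2) − 0 = 1, and there is no ∂_2, so H_1 = Z.

(K is a triangulation of the circle S^1.)

H_0 ≅ Z,  H_1 ≅ Z.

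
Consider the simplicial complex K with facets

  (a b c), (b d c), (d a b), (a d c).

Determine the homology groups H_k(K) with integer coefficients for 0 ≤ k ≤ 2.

We work with the vertex ordering a < b < c < d. The simplices of K, each written with vertices in increasing order, are:

  0-simplices (4): a, b, c, d
  1-simplices (6): ab, ac, ad, bc, bd, cd
  2-simplices (4): abc, abd, acd, bcd

giving chain groups C_0 ≅ Z^4, C_1 ≅ Z^6, C_2 ≅ Z^4.

Boundary ∂_1: C_1 → C_0 is given by ∂[p,q] = [q] − [p]. For instance
  ∂bd = d − b.
The 4×6 boundary matrix has rank 3 and Smith normal form diag(1,1,1).

The boundary map ∂_2: C_2 → C_1 maps a triangle to the signed sum of its edges. For instance
  ∂acd = cd − ad + ac,
  ∂bcd = cd − bd + bc.
As a 6×4 matrix over Z this has rank 3, with invariant factors (1,1,1).

Now H_k = ker ∂_k / im ∂_{k+1}, so:

  H_0: rank C_0 − rank ∂_1 = 4 − 3 = 1, and the invariant factors of ∂_1 are all 1, so H_0 ≅ Z.
  H_1: rank ker ∂_1 − rank ∂_2 = (6 − 3) − 3 = 0, and the invariant factors of ∂_2 are all 1, so H_1 ≅ 0.
  H_2: rank ker ∂_2 − rank ∂_3 = (4 − 3) − 0 = 1, and there is no ∂_3, so H_2 ≅ Z.

H_0 = Z,  H_1 = 0,  H_2 = Z.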